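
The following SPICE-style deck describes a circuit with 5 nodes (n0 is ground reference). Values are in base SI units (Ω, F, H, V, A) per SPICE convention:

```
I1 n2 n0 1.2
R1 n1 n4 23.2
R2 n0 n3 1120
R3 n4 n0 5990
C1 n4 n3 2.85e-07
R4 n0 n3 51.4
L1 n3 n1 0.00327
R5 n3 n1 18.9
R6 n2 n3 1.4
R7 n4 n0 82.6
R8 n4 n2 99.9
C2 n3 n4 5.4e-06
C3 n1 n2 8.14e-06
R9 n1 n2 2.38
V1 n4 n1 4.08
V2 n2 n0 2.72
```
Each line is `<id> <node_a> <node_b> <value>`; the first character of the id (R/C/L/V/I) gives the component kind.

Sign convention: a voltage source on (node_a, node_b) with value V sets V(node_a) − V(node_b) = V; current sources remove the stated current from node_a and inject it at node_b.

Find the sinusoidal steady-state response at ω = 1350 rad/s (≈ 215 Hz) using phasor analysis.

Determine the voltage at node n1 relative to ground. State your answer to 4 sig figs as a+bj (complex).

MNA unknowns: 4 node voltages V₁..V_4 plus 2 source currents (V1, V2)
I1: z[2]−=1.2, z[0]+=1.2
R1: Y=0.04310+0.000j on G[1,4]
R2: Y=0.0008929+0.000j on G[0,3]
R3: Y=0.0001669+0.000j on G[4,0]
C1: Y=0.000+0.0003848j on G[4,3]
R4: Y=0.01946+0.000j on G[0,3]
L1: Y=0.000-0.2265j on G[3,1]
R5: Y=0.05291+0.000j on G[3,1]
R6: Y=0.7143+0.000j on G[2,3]
R7: Y=0.01211+0.000j on G[4,0]
R8: Y=0.01001+0.000j on G[4,2]
C2: Y=0.000+0.007290j on G[3,4]
C3: Y=0.000+0.01099j on G[1,2]
R9: Y=0.4202+0.000j on G[1,2]
V1: row V4−V1=4.08, i_V1 at 4,1
V2: row V2−V0=2.72, i_V2 at 2,0
solve → V1=2.517-0.08764j, V2=2.720+0.000j, V3=2.596+0.05581j, V4=6.597-0.08764j
aux → i_V1=-0.2967-0.02875j, i_V2=-1.334-6.010e-05j

2.517-0.08764j V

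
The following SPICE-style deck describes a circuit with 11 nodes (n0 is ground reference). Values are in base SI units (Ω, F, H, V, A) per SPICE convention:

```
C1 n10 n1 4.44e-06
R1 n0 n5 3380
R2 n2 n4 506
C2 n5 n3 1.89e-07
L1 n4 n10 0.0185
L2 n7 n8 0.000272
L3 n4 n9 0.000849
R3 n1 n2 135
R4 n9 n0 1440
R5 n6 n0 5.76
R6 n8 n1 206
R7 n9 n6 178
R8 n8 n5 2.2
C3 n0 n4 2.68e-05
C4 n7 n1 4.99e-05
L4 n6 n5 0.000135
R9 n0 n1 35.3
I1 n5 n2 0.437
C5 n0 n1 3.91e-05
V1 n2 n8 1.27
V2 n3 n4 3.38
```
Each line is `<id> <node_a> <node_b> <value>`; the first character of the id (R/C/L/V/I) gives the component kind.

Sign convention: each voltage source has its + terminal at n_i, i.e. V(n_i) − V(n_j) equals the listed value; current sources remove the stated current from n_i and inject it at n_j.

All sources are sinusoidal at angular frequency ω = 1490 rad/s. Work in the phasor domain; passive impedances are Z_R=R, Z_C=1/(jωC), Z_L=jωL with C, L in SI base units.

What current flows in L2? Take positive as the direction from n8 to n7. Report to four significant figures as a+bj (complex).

MNA unknowns: 10 node voltages V₁..V_10 plus 2 source currents (V1, V2)
C1: Y=0.000+0.006616j on G[10,1]
R1: Y=0.0002959+0.000j on G[0,5]
R2: Y=0.001976+0.000j on G[2,4]
C2: Y=0.000+0.0002816j on G[5,3]
L1: Y=0.000-0.03628j on G[4,10]
L2: Y=0.000-2.467j on G[7,8]
L3: Y=0.000-0.7905j on G[4,9]
R3: Y=0.007407+0.000j on G[1,2]
R4: Y=0.0006944+0.000j on G[9,0]
R5: Y=0.1736+0.000j on G[6,0]
R6: Y=0.004854+0.000j on G[8,1]
R7: Y=0.005618+0.000j on G[9,6]
R8: Y=0.4545+0.000j on G[8,5]
C3: Y=0.000+0.03993j on G[0,4]
C4: Y=0.000+0.07435j on G[7,1]
L4: Y=0.000-4.971j on G[6,5]
R9: Y=0.02833+0.000j on G[0,1]
I1: z[5]−=0.437, z[2]+=0.437
C5: Y=0.000+0.05826j on G[0,1]
V1: row V2−V8=1.27, i_V1 at 2,8
V2: row V3−V4=3.38, i_V2 at 3,4
solve → V1=0.4394-0.1189j, V2=2.054-0.1977j, V3=3.423-0.08212j, V4=0.04335-0.08212j, V5=-0.1256-0.1422j, V6=-0.1304-0.1374j, V7=0.7945-0.2001j, V8=0.7838-0.1977j, V9=0.04366-0.08339j, V10=-0.04498-0.07392j
aux → i_V1=0.4211+0.0008120j, i_V2=1.692e-05-0.0009994j

0.006040+0.02640j A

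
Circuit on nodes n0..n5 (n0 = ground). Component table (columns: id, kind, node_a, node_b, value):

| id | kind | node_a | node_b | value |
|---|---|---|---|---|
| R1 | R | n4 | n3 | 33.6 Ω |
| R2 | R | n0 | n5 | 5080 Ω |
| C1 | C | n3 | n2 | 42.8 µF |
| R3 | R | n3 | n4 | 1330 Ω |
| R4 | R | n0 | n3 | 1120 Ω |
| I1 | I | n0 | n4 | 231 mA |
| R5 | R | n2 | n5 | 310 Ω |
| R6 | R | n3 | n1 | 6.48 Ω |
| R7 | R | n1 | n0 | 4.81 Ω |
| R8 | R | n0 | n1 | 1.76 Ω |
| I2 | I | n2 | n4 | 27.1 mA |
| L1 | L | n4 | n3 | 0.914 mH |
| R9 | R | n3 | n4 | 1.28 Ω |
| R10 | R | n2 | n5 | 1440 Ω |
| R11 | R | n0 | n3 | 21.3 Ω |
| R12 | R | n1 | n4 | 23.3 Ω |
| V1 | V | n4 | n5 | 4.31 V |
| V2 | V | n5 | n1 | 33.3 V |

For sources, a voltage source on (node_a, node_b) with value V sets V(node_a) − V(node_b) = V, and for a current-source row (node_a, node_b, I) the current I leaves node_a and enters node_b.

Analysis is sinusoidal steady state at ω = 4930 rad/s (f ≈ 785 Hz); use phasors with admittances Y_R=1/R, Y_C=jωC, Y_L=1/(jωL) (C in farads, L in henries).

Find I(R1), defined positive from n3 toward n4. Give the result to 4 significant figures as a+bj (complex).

Apply KCL at each of the 5 non-ground nodes and solve the resulting linear system.
Node n1: branches {R6, R7, R8, R12, V2} → V_1 = -1.499+0.09018j
Node n2: branches {C1, R5, I2, R10} → V_2 = 29.03-1.386j
Node n3: branches {R1, C1, R3, R4, R6, L1, R9, R11} → V_3 = 29.01-1.463j
Node n4: branches {R1, R3, I1, I2, L1, R9, R12, V1} → V_4 = 36.11+0.09018j
Node n5: branches {R2, R5, R10, V1, V2} → V_5 = 31.80+0.09018j
Source currents: i(V1)=-7.468+0.3155j, i(V2)=-7.485+0.3097j

-0.2114-0.04623j A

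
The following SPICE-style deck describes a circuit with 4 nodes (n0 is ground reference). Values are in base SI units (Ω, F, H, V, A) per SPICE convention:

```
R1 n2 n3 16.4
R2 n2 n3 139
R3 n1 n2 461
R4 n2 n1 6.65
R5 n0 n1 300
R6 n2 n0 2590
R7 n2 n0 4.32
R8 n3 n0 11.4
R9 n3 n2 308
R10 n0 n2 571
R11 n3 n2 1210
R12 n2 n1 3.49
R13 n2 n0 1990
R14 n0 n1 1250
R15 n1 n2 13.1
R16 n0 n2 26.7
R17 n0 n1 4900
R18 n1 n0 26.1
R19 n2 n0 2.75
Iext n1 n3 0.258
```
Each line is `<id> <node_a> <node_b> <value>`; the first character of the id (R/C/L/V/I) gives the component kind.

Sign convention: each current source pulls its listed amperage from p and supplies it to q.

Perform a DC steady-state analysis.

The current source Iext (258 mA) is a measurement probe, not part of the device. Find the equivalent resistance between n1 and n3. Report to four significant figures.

R_eq = 8.355 Ω

Element admittances at DC:
  Y(R1) = 0.06098 S between n2,n3
  Y(R2) = 0.007194 S between n2,n3
  Y(R3) = 0.002169 S between n1,n2
  Y(R4) = 0.1504 S between n2,n1
  Y(R5) = 0.003333 S between n0,n1
  Y(R6) = 0.0003861 S between n2,n0
  Y(R7) = 0.2315 S between n2,n0
  Y(R8) = 0.08772 S between n3,n0
  Y(R9) = 0.003247 S between n3,n2
  Y(R10) = 0.001751 S between n0,n2
  Y(R11) = 0.0008264 S between n3,n2
  Y(R12) = 0.2865 S between n2,n1
  Y(R13) = 0.0005025 S between n2,n0
  Y(R14) = 0.0008000 S between n0,n1
  Y(R15) = 0.07634 S between n1,n2
  Y(R16) = 0.03745 S between n0,n2
  Y(R17) = 0.0002041 S between n0,n1
  Y(R18) = 0.03831 S between n1,n0
  Y(R19) = 0.3636 S between n2,n0
  Iext: injects 0.258 A into n3 (from n1)
Assemble and solve the 3×3 MNA system:
  V(n1)=-0.6198  V(n2)=-0.1705  V(n3)=1.536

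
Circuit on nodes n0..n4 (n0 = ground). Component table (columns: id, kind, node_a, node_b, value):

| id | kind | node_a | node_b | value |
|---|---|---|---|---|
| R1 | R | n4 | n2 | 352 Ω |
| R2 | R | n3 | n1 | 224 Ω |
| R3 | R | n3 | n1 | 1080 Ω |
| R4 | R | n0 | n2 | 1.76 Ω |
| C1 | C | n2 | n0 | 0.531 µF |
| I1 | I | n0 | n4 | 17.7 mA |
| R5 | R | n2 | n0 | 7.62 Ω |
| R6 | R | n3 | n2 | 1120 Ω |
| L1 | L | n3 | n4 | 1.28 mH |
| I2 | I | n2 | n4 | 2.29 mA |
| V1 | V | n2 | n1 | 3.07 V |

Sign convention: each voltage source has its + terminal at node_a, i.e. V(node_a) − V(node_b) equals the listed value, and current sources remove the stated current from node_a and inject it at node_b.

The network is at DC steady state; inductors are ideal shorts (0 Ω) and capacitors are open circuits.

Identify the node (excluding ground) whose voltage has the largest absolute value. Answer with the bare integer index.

Element admittances at DC:
  Y(R1) = 0.002841 S between n4,n2
  Y(R2) = 0.004464 S between n3,n1
  Y(R3) = 0.0009259 S between n3,n1
  Y(R4) = 0.5682 S between n0,n2
  Y(C1) = 0.000 S between n2,n0
  I1: injects 0.0177 A into n4 (from n0)
  Y(R5) = 0.1312 S between n2,n0
  Y(R6) = 0.0008929 S between n3,n2
  L1: short n3↔n4 (DC inductor)
  I2: injects 0.00229 A into n4 (from n2)
  V1: constraint V(n2)−V(n1) = 3.07
Assemble and solve the 6×6 MNA system:
  V(n1)=-3.045  V(n2)=0.02531  V(n3)=0.4026  V(n4)=0.4026
  i(L1)=-0.01892  i(V1)=-0.01858

1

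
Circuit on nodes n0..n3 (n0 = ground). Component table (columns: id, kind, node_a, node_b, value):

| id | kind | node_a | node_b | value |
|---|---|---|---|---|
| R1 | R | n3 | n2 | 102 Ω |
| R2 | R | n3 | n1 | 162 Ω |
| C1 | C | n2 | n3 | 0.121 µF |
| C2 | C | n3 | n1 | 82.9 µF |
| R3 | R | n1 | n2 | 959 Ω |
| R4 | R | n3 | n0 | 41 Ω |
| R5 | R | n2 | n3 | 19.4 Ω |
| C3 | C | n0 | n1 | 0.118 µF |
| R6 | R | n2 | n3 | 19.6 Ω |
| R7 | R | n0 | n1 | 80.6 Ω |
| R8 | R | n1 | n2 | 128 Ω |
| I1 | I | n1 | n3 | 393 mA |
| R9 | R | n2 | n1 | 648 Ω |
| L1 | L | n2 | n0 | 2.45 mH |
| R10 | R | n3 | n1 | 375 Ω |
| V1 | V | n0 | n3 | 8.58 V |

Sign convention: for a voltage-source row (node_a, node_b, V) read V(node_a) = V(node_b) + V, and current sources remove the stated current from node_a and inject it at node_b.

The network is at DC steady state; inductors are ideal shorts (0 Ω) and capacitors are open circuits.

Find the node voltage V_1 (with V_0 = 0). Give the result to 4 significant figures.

Apply KCL at each of the 3 non-ground nodes and solve the resulting linear system.
Node n1: branches {R2, C2, R3, C3, R7, R8, I1, R9, R10} → V_1 = -14.82
Node n2: branches {R1, C1, R3, R5, R6, R8, R9, L1} → V_2 = 0.000
Node n3: branches {R1, R2, C1, C2, R4, R5, R6, I1, R10, V1} → V_3 = -8.580
Source currents: i(L1)=-1.118, i(V1)=-1.511

-14.82 V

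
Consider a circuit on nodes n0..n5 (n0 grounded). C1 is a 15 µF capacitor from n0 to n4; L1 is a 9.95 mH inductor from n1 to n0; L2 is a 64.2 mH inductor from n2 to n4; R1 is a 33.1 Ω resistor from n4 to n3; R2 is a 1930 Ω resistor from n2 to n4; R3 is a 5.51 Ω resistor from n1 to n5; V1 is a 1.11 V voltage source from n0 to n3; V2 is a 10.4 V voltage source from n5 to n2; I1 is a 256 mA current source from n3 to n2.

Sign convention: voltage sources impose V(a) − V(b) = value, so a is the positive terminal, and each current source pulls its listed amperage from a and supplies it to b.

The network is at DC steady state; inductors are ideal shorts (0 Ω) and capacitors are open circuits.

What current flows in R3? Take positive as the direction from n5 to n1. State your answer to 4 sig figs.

Element admittances at DC:
  Y(C1) = 0.000 S between n0,n4
  L1: short n1↔n0 (DC inductor)
  L2: short n2↔n4 (DC inductor)
  Y(R1) = 0.03021 S between n4,n3
  Y(R2) = 0.0005181 S between n2,n4
  Y(R3) = 0.1815 S between n1,n5
  V1: constraint V(n0)−V(n3) = 1.11
  V2: constraint V(n5)−V(n2) = 10.4
  I1: injects 0.256 A into n2 (from n3)
Assemble and solve the 9×9 MNA system:
  V(n1)=0.000  V(n2)=-7.865  V(n3)=-1.110  V(n4)=-7.865  V(n5)=2.535
  i(L1)=0.4601  i(L2)=-0.2041  i(V1)=0.4601  i(V2)=-0.4601

0.4601 A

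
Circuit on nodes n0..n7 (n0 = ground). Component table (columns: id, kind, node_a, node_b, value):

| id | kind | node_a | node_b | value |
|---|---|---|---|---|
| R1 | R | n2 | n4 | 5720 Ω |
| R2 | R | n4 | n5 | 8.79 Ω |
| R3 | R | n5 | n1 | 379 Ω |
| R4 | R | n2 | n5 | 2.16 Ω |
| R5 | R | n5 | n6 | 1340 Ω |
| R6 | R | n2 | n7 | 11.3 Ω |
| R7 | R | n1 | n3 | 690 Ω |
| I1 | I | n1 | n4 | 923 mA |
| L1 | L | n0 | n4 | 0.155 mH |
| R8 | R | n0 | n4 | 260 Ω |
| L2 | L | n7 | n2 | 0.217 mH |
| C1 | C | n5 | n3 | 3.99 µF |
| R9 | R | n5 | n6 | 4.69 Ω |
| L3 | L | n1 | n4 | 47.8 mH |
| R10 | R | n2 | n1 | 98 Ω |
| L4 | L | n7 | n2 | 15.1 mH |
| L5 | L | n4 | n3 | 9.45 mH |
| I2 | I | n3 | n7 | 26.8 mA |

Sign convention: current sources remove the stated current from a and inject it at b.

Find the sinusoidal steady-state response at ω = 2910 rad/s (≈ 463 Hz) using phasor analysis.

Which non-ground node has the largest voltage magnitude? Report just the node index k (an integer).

1

MNA unknowns: 7 node voltages V₁..V_7
R1: Y=0.0001748+0.000j on G[2,4]
R2: Y=0.1138+0.000j on G[4,5]
R3: Y=0.002639+0.000j on G[5,1]
R4: Y=0.4630+0.000j on G[2,5]
R5: Y=0.0007463+0.000j on G[5,6]
R6: Y=0.08850+0.000j on G[2,7]
R7: Y=0.001449+0.000j on G[1,3]
I1: z[1]−=0.923, z[4]+=0.923
L1: Y=0.000-2.217j on G[0,4]
R8: Y=0.003846+0.000j on G[0,4]
L2: Y=0.000-1.584j on G[7,2]
C1: Y=0.000+0.01161j on G[5,3]
R9: Y=0.2132+0.000j on G[5,6]
L3: Y=0.000-0.007189j on G[1,4]
R10: Y=0.01020+0.000j on G[2,1]
L4: Y=0.000-0.02276j on G[7,2]
L5: Y=0.000-0.03636j on G[4,3]
I2: z[3]−=0.0268, z[7]+=0.0268
solve → V1=-54.35-30.07j, V2=-6.095-2.770j, V3=3.945-3.478j, V4=0.000+0.000j, V5=-5.092-2.169j, V6=-5.092-2.169j, V7=-6.094-2.753j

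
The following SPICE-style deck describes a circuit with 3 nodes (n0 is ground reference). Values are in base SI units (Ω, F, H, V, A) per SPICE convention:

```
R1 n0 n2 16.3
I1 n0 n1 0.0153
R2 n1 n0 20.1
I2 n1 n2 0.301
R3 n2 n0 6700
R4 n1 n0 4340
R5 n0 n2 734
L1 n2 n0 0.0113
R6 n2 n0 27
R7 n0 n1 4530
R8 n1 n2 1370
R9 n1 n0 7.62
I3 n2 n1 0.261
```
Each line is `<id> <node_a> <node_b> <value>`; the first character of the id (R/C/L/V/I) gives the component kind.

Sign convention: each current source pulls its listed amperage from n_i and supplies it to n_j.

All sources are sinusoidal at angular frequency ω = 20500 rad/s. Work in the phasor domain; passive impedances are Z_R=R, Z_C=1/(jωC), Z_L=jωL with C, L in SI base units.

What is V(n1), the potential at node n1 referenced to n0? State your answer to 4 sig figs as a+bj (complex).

-0.1340+6.804e-05j V

Element admittances at ω=20500 rad/s:
  Y(R1) = 0.06135+0.000j S between n0,n2
  I1: injects 0.0153 A into n1 (from n0)
  Y(R2) = 0.04975+0.000j S between n1,n0
  I2: injects 0.301 A into n2 (from n1)
  Y(R3) = 0.0001493+0.000j S between n2,n0
  Y(R4) = 0.0002304+0.000j S between n1,n0
  Y(R5) = 0.001362+0.000j S between n0,n2
  Y(L1) = 0.000-0.004317j S between n2,n0
  Y(R6) = 0.03704+0.000j S between n2,n0
  Y(R7) = 0.0002208+0.000j S between n0,n1
  Y(R8) = 0.0007299+0.000j S between n1,n2
  Y(R9) = 0.1312+0.000j S between n1,n0
  I3: injects 0.261 A into n1 (from n2)
Assemble and solve the 2×2 MNA system:
  V(n1)=-0.1340+6.804e-05j  V(n2)=0.3958+0.01698j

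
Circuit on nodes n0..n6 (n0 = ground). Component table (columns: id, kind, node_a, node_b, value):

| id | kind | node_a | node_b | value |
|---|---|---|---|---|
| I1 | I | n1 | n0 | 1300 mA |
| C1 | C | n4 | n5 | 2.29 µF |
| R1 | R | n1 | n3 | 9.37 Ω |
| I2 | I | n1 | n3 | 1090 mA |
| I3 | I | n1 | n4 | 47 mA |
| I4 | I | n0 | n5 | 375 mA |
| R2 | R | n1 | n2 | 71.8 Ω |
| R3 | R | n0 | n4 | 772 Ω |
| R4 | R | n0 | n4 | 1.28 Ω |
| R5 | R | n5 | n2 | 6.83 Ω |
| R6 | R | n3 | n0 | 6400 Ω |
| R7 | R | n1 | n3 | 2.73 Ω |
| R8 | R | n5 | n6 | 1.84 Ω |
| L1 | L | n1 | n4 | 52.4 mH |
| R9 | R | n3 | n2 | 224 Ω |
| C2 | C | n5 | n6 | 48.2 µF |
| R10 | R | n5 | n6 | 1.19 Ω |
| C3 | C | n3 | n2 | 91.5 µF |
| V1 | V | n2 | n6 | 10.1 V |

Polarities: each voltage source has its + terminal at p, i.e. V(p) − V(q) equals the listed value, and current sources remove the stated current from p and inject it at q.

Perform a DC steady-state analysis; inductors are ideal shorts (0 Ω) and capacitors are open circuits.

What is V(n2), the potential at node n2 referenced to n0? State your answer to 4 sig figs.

MNA unknowns: 6 node voltages V₁..V_6 plus 2 source currents (L1, V1)
I1: z[1]−=1.3, z[0]+=1.3
C1: Y=0.000 on G[4,5]
R1: Y=0.1067 on G[1,3]
I2: z[1]−=1.09, z[3]+=1.09
I3: z[1]−=0.047, z[4]+=0.047
I4: z[0]−=0.375, z[5]+=0.375
R2: Y=0.01393 on G[1,2]
R3: Y=0.001295 on G[0,4]
R4: Y=0.7812 on G[0,4]
R5: Y=0.1464 on G[5,2]
R6: Y=0.0001563 on G[3,0]
R7: Y=0.3663 on G[1,3]
R8: Y=0.5435 on G[5,6]
L1: row V1−V4=0, i_L1 at 1,4
R9: Y=0.004464 on G[3,2]
C2: Y=0.000 on G[5,6]
R10: Y=0.8403 on G[5,6]
C3: Y=0.000 on G[3,2]
V1: row V2−V6=10.1, i_V1 at 2,6
solve → V1=-1.182, V2=19.81, V3=1.296, V4=-1.182, V5=10.92, V6=9.709
aux → i_L1=-0.9722, i_V1=-1.676

19.81 V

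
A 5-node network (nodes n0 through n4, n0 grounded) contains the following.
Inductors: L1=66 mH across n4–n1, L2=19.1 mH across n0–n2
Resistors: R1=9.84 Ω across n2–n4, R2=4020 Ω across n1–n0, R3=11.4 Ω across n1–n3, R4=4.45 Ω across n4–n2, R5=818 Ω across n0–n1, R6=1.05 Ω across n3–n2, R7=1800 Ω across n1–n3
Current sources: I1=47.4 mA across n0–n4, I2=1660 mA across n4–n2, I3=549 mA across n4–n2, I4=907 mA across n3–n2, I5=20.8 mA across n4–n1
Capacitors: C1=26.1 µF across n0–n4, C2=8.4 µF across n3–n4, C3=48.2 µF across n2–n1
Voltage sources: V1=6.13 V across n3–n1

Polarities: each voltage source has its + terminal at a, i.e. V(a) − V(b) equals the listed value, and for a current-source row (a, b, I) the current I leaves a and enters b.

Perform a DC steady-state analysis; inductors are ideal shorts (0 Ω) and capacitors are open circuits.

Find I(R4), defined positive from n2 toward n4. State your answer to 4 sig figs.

Element admittances at DC:
  L1: short n4↔n1 (DC inductor)
  Y(R1) = 0.1016 S between n2,n4
  Y(R2) = 0.0002488 S between n1,n0
  Y(R3) = 0.08772 S between n1,n3
  Y(R4) = 0.2247 S between n4,n2
  I1: injects 0.0474 A into n4 (from n0)
  Y(C1) = 0.000 S between n0,n4
  Y(C2) = 0.000 S between n3,n4
  Y(R5) = 0.001222 S between n0,n1
  I2: injects 1.66 A into n2 (from n4)
  I3: injects 0.549 A into n2 (from n4)
  I4: injects 0.907 A into n2 (from n3)
  L2: short n0↔n2 (DC inductor)
  Y(C3) = 0.000 S between n2,n1
  Y(R6) = 0.9524 S between n3,n2
  I5: injects 0.0208 A into n1 (from n4)
  Y(R7) = 0.0005556 S between n1,n3
  V1: constraint V(n3)−V(n1) = 6.13
Assemble and solve the 7×7 MNA system:
  V(n1)=-6.957  V(n2)=0.000  V(n3)=-0.8273  V(n4)=-6.957
  i(L1)=0.08808  i(L2)=-0.05764  i(V1)=-0.6602

1.563 A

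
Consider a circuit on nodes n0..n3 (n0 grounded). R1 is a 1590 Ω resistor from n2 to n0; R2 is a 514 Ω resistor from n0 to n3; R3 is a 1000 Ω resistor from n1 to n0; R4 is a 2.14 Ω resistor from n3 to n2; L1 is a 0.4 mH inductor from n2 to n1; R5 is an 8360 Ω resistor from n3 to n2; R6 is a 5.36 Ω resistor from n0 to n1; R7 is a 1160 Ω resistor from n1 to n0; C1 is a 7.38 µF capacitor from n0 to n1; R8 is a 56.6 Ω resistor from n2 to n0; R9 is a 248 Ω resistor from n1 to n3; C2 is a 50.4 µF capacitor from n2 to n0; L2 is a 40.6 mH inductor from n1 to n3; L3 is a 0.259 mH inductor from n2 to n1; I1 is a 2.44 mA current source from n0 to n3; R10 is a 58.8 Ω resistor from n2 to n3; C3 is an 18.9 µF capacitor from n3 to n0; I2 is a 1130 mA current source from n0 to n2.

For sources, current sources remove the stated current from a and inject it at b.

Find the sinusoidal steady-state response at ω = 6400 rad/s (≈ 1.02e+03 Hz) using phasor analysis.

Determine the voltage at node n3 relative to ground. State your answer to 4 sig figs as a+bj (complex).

0.5648-2.075j V

Apply KCL at each of the 3 non-ground nodes and solve the resulting linear system.
Node n1: branches {R3, L1, R6, R7, C1, R9, L2, L3} → V_1 = 0.6996-2.177j
Node n2: branches {R1, R4, L1, R5, R8, C2, L3, R10, I2} → V_2 = 1.080-1.941j
Node n3: branches {R2, R4, R5, R9, L2, I1, R10, C3} → V_3 = 0.5648-2.075j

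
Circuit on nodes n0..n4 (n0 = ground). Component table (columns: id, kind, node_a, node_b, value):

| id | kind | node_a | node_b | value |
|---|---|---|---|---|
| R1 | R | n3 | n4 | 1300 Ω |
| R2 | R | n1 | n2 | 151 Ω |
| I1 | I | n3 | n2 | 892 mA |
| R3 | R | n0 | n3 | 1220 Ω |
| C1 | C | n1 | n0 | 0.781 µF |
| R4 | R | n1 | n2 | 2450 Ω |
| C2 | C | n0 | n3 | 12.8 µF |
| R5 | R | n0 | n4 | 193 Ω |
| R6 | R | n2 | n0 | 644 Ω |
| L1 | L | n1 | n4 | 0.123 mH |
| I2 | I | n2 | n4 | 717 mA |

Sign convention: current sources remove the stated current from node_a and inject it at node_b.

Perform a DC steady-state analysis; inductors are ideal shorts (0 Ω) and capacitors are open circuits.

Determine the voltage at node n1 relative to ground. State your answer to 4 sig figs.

62.55 V

Apply KCL at each of the 4 non-ground nodes and solve the resulting linear system.
Node n1: branches {R2, C1, R4, L1} → V_1 = 62.55
Node n2: branches {R2, I1, R4, R6, I2} → V_2 = 71.63
Node n3: branches {R1, I1, R3, C2} → V_3 = -531.1
Node n4: branches {R1, R5, L1, I2} → V_4 = 62.55
Source currents: i(L1)=0.06378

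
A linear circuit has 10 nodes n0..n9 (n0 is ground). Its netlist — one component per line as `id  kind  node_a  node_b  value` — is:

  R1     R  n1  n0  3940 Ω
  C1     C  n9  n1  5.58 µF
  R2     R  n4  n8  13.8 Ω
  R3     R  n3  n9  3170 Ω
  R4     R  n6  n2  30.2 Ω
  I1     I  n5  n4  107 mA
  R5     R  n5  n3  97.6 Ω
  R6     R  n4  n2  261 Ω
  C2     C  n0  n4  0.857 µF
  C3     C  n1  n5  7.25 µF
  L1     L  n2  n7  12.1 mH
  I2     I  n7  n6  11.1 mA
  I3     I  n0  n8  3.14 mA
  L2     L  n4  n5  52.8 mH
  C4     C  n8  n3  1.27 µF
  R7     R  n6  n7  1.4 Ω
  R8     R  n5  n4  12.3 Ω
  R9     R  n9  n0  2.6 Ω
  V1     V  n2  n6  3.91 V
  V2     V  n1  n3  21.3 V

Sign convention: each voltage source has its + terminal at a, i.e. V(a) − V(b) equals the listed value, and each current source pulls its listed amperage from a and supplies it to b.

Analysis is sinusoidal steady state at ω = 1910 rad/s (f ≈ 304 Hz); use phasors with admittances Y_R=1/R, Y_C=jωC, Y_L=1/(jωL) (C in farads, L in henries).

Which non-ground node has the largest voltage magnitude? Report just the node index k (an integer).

3

MNA unknowns: 9 node voltages V₁..V_9 plus 2 source currents (V1, V2)
R1: Y=0.0002538+0.000j on G[1,0]
C1: Y=0.000+0.01066j on G[9,1]
R2: Y=0.07246+0.000j on G[4,8]
R3: Y=0.0003155+0.000j on G[3,9]
R4: Y=0.03311+0.000j on G[6,2]
I1: z[5]−=0.107, z[4]+=0.107
R5: Y=0.01025+0.000j on G[5,3]
R6: Y=0.003831+0.000j on G[4,2]
C2: Y=0.000+0.001637j on G[0,4]
C3: Y=0.000+0.01385j on G[1,5]
L1: Y=0.000-0.04327j on G[2,7]
I2: z[7]−=0.0111, z[6]+=0.0111
I3: z[0]−=0.00314, z[8]+=0.00314
L2: Y=0.000-0.009916j on G[4,5]
C4: Y=0.000+0.002426j on G[8,3]
R7: Y=0.7143+0.000j on G[6,7]
R8: Y=0.08130+0.000j on G[5,4]
R9: Y=0.3846+0.000j on G[9,0]
V1: row V2−V6=3.91, i_V1 at 2,6
V2: row V1−V3=21.3, i_V2 at 1,3
solve → V1=0.9281-1.756j, V2=-5.216+5.880j, V3=-20.37-1.756j, V4=-5.216+5.880j, V5=-6.919+6.028j, V6=-9.126+5.880j, V7=-9.127+5.644j, V8=-4.934+5.364j, V9=0.03258+0.02336j
aux → i_V1=-0.1397+0.1692j, i_V2=-0.1270-0.1178j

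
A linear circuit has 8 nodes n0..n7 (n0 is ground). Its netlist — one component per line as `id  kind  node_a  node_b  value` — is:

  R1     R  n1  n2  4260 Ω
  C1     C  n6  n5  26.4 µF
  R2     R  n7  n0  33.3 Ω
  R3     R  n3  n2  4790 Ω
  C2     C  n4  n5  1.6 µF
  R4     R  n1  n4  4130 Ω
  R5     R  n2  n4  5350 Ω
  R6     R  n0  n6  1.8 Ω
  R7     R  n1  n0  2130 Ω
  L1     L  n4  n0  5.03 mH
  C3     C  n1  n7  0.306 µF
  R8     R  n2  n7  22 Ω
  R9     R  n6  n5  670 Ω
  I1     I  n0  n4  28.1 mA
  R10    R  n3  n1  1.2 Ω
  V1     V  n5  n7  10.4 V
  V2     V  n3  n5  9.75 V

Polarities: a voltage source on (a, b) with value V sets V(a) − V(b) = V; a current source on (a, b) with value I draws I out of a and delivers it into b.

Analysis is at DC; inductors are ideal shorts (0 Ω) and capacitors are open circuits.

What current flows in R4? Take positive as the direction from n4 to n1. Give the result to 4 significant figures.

-0.004651 A

Apply KCL at each of the 7 non-ground nodes and solve the resulting linear system.
Node n1: branches {R1, R4, R7, C3, R10} → V_1 = 19.21
Node n2: branches {R1, R3, R5, R8} → V_2 = -0.7230
Node n3: branches {R3, R10, V2} → V_3 = 19.23
Node n4: branches {C2, R4, R5, L1, I1} → V_4 = 0.000
Node n5: branches {C1, C2, R9, V1, V2} → V_5 = 9.479
Node n6: branches {C1, R6, R9} → V_6 = 0.02540
Node n7: branches {R2, C3, R8, V1} → V_7 = -0.9205
Source currents: i(L1)=0.03262, i(V1)=-0.03662, i(V2)=-0.02251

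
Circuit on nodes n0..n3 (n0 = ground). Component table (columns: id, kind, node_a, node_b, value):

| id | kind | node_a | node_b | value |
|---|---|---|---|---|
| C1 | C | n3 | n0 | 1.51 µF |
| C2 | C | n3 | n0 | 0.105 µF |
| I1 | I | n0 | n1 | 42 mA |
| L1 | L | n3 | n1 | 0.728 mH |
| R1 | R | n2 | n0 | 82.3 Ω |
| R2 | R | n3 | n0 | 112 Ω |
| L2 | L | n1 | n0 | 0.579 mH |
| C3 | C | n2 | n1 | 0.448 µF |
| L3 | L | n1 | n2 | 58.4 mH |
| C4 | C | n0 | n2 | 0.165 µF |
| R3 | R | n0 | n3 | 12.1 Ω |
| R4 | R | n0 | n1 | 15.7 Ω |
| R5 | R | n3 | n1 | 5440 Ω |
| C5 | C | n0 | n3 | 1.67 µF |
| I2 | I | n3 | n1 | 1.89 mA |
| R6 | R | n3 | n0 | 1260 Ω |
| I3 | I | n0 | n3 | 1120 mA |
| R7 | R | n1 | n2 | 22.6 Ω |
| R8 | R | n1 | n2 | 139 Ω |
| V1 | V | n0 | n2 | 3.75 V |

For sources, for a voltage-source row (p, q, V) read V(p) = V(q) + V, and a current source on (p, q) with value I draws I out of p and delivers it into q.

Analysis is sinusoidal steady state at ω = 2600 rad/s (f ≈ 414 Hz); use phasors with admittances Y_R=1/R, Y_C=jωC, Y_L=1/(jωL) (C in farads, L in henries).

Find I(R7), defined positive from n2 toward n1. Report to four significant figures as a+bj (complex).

-0.1938-0.05367j A

Apply KCL at each of the 3 non-ground nodes and solve the resulting linear system.
Node n1: branches {I1, L1, L2, C3, L3, R4, R5, I2, R7, R8} → V_1 = 0.6307+1.213j
Node n2: branches {R1, C3, L3, C4, R7, R8, V1} → V_2 = -3.750+0.000j
Node n3: branches {C1, C2, L1, R2, R3, R5, C5, I2, R6, I3} → V_3 = 1.205+3.170j
Source currents: i(V1)=-0.2775-0.04025j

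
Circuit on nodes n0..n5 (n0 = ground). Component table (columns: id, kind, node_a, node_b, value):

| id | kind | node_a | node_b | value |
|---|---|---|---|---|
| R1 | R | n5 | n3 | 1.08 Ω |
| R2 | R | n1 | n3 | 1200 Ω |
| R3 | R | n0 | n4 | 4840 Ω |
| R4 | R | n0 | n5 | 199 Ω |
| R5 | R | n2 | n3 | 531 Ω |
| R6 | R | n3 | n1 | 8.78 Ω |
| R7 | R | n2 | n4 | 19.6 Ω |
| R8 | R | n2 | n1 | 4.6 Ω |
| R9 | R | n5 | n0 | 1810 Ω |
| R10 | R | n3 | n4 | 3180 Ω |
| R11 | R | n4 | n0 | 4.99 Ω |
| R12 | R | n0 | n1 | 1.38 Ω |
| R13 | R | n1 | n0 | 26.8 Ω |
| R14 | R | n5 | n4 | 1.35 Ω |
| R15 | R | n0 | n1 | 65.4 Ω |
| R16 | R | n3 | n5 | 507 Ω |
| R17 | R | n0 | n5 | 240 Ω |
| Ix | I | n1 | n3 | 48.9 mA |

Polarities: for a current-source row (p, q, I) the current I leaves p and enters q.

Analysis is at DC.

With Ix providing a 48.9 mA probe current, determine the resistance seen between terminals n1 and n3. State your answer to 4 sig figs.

Element admittances at DC:
  Y(R1) = 0.9259 S between n5,n3
  Y(R2) = 0.0008333 S between n1,n3
  Y(R3) = 0.0002066 S between n0,n4
  Y(R4) = 0.005025 S between n0,n5
  Y(R5) = 0.001883 S between n2,n3
  Y(R6) = 0.1139 S between n3,n1
  Y(R7) = 0.05102 S between n2,n4
  Y(R8) = 0.2174 S between n2,n1
  Y(R9) = 0.0005525 S between n5,n0
  Y(R10) = 0.0003145 S between n3,n4
  Y(R11) = 0.2004 S between n4,n0
  Y(R12) = 0.7246 S between n0,n1
  Y(R13) = 0.03731 S between n1,n0
  Y(R14) = 0.7407 S between n5,n4
  Y(R15) = 0.01529 S between n0,n1
  Y(R16) = 0.001972 S between n3,n5
  Y(R17) = 0.004167 S between n0,n5
  Ix: injects 0.0489 A into n3 (from n1)
Assemble and solve the 5×5 MNA system:
  V(n1)=-0.02760  V(n2)=-0.002109  V(n3)=0.1633  V(n4)=0.1004  V(n5)=0.1346

R_eq = 3.905 Ω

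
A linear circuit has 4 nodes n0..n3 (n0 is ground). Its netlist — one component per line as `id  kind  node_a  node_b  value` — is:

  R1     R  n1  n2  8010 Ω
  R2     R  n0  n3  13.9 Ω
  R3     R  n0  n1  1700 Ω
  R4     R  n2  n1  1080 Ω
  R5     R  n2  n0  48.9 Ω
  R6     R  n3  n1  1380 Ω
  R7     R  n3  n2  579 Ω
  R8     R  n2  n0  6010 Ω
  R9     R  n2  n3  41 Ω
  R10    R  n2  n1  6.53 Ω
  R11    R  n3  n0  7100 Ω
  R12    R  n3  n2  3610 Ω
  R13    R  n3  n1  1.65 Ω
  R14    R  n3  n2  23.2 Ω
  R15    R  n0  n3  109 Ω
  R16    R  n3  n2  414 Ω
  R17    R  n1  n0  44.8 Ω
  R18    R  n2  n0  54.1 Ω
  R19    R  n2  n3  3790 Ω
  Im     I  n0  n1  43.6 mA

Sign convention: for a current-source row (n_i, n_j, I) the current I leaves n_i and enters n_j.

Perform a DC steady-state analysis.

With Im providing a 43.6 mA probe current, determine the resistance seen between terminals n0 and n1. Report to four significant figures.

R_eq = 7.930 Ω

Element admittances at DC:
  Y(R1) = 0.0001248 S between n1,n2
  Y(R2) = 0.07194 S between n0,n3
  Y(R3) = 0.0005882 S between n0,n1
  Y(R4) = 0.0009259 S between n2,n1
  Y(R5) = 0.02045 S between n2,n0
  Y(R6) = 0.0007246 S between n3,n1
  Y(R7) = 0.001727 S between n3,n2
  Y(R8) = 0.0001664 S between n2,n0
  Y(R9) = 0.02439 S between n2,n3
  Y(R10) = 0.1531 S between n2,n1
  Y(R11) = 0.0001408 S between n3,n0
  Y(R12) = 0.0002770 S between n3,n2
  Y(R13) = 0.6061 S between n3,n1
  Y(R14) = 0.04310 S between n3,n2
  Y(R15) = 0.009174 S between n0,n3
  Y(R16) = 0.002415 S between n3,n2
  Y(R17) = 0.02232 S between n1,n0
  Y(R18) = 0.01848 S between n2,n0
  Y(R19) = 0.0002639 S between n2,n3
  Im: injects 0.0436 A into n1 (from n0)
Assemble and solve the 3×3 MNA system:
  V(n1)=0.3457  V(n2)=0.2831  V(n3)=0.3028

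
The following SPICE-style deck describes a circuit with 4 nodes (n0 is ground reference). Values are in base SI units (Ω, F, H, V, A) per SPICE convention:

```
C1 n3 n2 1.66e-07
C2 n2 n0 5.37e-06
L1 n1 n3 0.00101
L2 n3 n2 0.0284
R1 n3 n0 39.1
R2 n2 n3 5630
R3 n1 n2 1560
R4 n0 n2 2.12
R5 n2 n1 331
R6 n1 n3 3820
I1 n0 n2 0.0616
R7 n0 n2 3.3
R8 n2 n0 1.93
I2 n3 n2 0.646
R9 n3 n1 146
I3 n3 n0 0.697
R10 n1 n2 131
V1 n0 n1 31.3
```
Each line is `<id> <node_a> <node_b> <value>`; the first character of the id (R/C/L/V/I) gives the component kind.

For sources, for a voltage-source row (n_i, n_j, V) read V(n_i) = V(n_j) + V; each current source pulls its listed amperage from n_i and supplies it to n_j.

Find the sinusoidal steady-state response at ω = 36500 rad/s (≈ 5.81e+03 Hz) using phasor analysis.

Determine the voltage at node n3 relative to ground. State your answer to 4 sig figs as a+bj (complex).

MNA unknowns: 3 node voltages V₁..V_3 plus 1 source current (V1)
C1: Y=0.000+0.006059j on G[3,2]
C2: Y=0.000+0.1960j on G[2,0]
L1: Y=0.000-0.02713j on G[1,3]
L2: Y=0.000-0.0009647j on G[3,2]
R1: Y=0.02558+0.000j on G[3,0]
R2: Y=0.0001776+0.000j on G[2,3]
R3: Y=0.0006410+0.000j on G[1,2]
R4: Y=0.4717+0.000j on G[0,2]
R5: Y=0.003021+0.000j on G[2,1]
R6: Y=0.0002618+0.000j on G[1,3]
I1: z[0]−=0.0616, z[2]+=0.0616
R7: Y=0.3030+0.000j on G[0,2]
R8: Y=0.5181+0.000j on G[2,0]
I2: z[3]−=0.646, z[2]+=0.646
R9: Y=0.006849+0.000j on G[3,1]
I3: z[3]−=0.697, z[0]+=0.697
R10: Y=0.007634+0.000j on G[1,2]
V1: row V0−V1=31.3, i_V1 at 0,1
solve → V1=-31.30+0.000j, V2=0.2486-0.2139j, V3=-44.81-4.167j
aux → i_V1=-0.1473-0.3344j

-44.81-4.167j V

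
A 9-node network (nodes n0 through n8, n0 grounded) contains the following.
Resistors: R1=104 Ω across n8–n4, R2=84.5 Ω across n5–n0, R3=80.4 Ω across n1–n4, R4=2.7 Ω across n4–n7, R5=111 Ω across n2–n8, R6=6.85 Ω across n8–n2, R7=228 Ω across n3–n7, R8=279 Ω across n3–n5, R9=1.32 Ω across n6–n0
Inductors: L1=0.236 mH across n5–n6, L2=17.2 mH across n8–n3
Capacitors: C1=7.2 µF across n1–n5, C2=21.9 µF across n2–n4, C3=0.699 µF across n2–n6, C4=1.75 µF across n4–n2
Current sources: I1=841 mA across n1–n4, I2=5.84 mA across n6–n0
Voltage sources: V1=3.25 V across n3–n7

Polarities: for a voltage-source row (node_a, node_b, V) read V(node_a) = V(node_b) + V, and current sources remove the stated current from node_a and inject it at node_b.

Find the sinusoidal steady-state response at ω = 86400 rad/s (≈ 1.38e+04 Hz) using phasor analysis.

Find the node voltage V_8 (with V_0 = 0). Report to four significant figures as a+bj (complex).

-0.1349-12.60j V

MNA unknowns: 8 node voltages V₁..V_8 plus 1 source current (V1)
R1: Y=0.009615+0.000j on G[8,4]
R2: Y=0.01183+0.000j on G[5,0]
L1: Y=0.000-0.04904j on G[5,6]
C1: Y=0.000+0.6221j on G[1,5]
R3: Y=0.01244+0.000j on G[1,4]
R4: Y=0.3704+0.000j on G[4,7]
R5: Y=0.009009+0.000j on G[2,8]
I1: z[1]−=0.841, z[4]+=0.841
C2: Y=0.000+1.892j on G[2,4]
R6: Y=0.1460+0.000j on G[8,2]
L2: Y=0.000-0.0006729j on G[8,3]
R7: Y=0.004386+0.000j on G[3,7]
C3: Y=0.000+0.06039j on G[2,6]
R8: Y=0.003584+0.000j on G[3,5]
R9: Y=0.7576+0.000j on G[6,0]
C4: Y=0.000+0.1512j on G[4,2]
I2: z[6]−=0.00584, z[0]+=0.00584
V1: row V3−V7=3.25, i_V1 at 3,7
solve → V1=-3.698-13.35j, V2=-0.1333-12.56j, V3=3.049-12.95j, V4=-0.1360-12.94j, V5=-3.706-14.63j, V6=0.05018+0.2285j, V7=-0.2008-12.95j, V8=-0.1349-12.60j
aux → i_V1=-0.03823-0.003870j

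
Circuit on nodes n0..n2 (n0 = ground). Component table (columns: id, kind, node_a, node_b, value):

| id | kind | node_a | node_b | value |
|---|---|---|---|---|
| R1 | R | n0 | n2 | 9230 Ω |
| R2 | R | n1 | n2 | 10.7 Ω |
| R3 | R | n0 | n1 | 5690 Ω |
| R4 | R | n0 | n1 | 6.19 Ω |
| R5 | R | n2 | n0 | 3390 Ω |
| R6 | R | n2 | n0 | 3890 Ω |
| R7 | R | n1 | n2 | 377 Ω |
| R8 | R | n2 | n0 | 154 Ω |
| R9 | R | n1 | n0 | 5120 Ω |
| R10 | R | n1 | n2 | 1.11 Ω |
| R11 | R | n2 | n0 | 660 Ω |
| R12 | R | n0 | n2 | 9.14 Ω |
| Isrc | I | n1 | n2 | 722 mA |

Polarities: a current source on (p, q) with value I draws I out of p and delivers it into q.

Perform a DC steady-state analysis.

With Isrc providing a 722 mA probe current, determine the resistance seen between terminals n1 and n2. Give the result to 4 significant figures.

MNA unknowns: 2 node voltages V₁..V_2
R1: Y=0.0001083 on G[0,2]
R2: Y=0.09346 on G[1,2]
R3: Y=0.0001757 on G[0,1]
R4: Y=0.1616 on G[0,1]
R5: Y=0.0002950 on G[2,0]
R6: Y=0.0002571 on G[2,0]
R7: Y=0.002653 on G[1,2]
R8: Y=0.006494 on G[2,0]
R9: Y=0.0001953 on G[1,0]
R10: Y=0.9009 on G[1,2]
R11: Y=0.001515 on G[2,0]
R12: Y=0.1094 on G[0,2]
Isrc: z[1]−=0.722, z[2]+=0.722
solve → V1=-0.2858, V2=0.3919

R_eq = 0.9387 Ω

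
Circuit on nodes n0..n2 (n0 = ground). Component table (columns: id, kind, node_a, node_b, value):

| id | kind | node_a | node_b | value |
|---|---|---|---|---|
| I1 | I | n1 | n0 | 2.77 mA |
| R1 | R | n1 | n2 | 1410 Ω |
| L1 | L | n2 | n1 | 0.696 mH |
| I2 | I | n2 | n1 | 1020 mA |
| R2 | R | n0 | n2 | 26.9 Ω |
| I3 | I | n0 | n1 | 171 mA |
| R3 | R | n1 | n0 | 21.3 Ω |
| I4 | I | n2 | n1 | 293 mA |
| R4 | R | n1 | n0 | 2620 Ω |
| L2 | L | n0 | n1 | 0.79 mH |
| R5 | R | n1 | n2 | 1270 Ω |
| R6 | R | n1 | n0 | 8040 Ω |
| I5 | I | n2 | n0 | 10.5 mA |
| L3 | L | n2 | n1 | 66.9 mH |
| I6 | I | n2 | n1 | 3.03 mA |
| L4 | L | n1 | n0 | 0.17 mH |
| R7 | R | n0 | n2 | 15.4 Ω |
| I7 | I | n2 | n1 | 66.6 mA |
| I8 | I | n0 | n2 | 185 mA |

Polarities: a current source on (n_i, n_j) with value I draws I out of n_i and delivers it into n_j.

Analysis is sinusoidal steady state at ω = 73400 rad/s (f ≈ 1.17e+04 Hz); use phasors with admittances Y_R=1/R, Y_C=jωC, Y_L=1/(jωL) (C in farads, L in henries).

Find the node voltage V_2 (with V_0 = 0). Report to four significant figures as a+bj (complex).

-9.023-2.181j V

MNA unknowns: 2 node voltages V₁..V_2
I1: z[1]−=0.00277, z[0]+=0.00277
R1: Y=0.0007092+0.000j on G[1,2]
L1: Y=0.000-0.01957j on G[2,1]
I2: z[2]−=1.02, z[1]+=1.02
R2: Y=0.03717+0.000j on G[0,2]
I3: z[0]−=0.171, z[1]+=0.171
R3: Y=0.04695+0.000j on G[1,0]
I4: z[2]−=0.293, z[1]+=0.293
R4: Y=0.0003817+0.000j on G[1,0]
L2: Y=0.000-0.01725j on G[0,1]
R5: Y=0.0007874+0.000j on G[1,2]
R6: Y=0.0001244+0.000j on G[1,0]
I5: z[2]−=0.0105, z[0]+=0.0105
L3: Y=0.000-0.0002036j on G[2,1]
I6: z[2]−=0.00303, z[1]+=0.00303
L4: Y=0.000-0.08014j on G[1,0]
R7: Y=0.06494+0.000j on G[0,2]
I7: z[2]−=0.0666, z[1]+=0.0666
I8: z[0]−=0.185, z[2]+=0.185
solve → V1=3.263+11.39j, V2=-9.023-2.181j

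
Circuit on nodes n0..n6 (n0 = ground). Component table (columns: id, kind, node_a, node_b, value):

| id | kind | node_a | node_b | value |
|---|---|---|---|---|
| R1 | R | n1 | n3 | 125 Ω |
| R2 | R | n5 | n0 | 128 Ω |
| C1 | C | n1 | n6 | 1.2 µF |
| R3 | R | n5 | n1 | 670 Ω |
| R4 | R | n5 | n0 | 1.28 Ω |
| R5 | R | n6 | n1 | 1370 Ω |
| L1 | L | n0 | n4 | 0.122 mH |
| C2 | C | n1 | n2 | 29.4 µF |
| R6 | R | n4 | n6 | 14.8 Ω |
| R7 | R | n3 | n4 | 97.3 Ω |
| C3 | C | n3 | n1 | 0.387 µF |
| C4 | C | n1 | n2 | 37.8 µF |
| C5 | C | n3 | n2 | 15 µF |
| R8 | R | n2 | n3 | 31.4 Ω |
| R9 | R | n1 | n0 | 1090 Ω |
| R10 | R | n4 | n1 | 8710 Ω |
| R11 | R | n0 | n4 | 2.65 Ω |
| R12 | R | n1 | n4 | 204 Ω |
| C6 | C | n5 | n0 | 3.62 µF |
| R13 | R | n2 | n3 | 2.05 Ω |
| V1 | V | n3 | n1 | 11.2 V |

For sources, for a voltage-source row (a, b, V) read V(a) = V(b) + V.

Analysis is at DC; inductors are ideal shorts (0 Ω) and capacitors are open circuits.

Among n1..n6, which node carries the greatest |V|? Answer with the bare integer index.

1

Element admittances at DC:
  Y(R1) = 0.008000 S between n1,n3
  Y(R2) = 0.007812 S between n5,n0
  Y(C1) = 0.000 S between n1,n6
  Y(R3) = 0.001493 S between n5,n1
  Y(R4) = 0.7812 S between n5,n0
  Y(R5) = 0.0007299 S between n6,n1
  L1: short n0↔n4 (DC inductor)
  Y(C2) = 0.000 S between n1,n2
  Y(R6) = 0.06757 S between n4,n6
  Y(R7) = 0.01028 S between n3,n4
  Y(C3) = 0.000 S between n3,n1
  Y(C4) = 0.000 S between n1,n2
  Y(C5) = 0.000 S between n3,n2
  Y(R8) = 0.03185 S between n2,n3
  Y(R9) = 0.0009174 S between n1,n0
  Y(R10) = 0.0001148 S between n4,n1
  Y(R11) = 0.3774 S between n0,n4
  Y(R12) = 0.004902 S between n1,n4
  Y(C6) = 0.000 S between n5,n0
  Y(R13) = 0.4878 S between n2,n3
  V1: constraint V(n3)−V(n1) = 11.2
Assemble and solve the 8×8 MNA system:
  V(n1)=-6.248  V(n2)=4.952  V(n3)=4.952  V(n4)=0.000  V(n5)=-0.01180  V(n6)=-0.06677
  i(L1)=-0.01504  i(V1)=-0.1405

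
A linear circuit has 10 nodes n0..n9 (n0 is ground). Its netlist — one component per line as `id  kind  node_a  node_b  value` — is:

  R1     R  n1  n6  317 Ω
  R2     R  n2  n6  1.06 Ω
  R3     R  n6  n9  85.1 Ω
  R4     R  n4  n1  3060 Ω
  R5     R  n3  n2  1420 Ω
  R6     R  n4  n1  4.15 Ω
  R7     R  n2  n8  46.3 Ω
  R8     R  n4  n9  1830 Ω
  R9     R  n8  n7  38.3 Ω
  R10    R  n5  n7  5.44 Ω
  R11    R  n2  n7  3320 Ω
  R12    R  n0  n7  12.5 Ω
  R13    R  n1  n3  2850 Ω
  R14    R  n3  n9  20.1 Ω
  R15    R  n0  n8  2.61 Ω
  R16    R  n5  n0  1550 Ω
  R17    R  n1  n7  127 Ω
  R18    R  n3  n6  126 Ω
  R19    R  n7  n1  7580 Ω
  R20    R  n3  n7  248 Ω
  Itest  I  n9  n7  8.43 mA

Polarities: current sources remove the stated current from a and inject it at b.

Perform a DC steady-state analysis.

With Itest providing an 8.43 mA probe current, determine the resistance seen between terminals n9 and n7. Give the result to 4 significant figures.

MNA unknowns: 9 node voltages V₁..V_9
R1: Y=0.003155 on G[1,6]
R2: Y=0.9434 on G[2,6]
R3: Y=0.01175 on G[6,9]
R4: Y=0.0003268 on G[4,1]
R5: Y=0.0007042 on G[3,2]
R6: Y=0.2410 on G[4,1]
R7: Y=0.02160 on G[2,8]
R8: Y=0.0005464 on G[4,9]
R9: Y=0.02611 on G[8,7]
R10: Y=0.1838 on G[5,7]
R11: Y=0.0003012 on G[2,7]
R12: Y=0.08000 on G[0,7]
R13: Y=0.0003509 on G[1,3]
R14: Y=0.04975 on G[3,9]
R15: Y=0.3831 on G[0,8]
R16: Y=0.0006452 on G[5,0]
R17: Y=0.007874 on G[1,7]
R18: Y=0.007937 on G[3,6]
R19: Y=0.0001319 on G[7,1]
R20: Y=0.004032 on G[3,7]
Itest: z[9]−=0.00843, z[7]+=0.00843
solve → V1=-0.07661, V2=-0.2500, V3=-0.4913, V4=-0.07774, V5=0.04607, V6=-0.2554, V7=0.04623, V8=-0.009731, V9=-0.5789

R_eq = 74.15 Ω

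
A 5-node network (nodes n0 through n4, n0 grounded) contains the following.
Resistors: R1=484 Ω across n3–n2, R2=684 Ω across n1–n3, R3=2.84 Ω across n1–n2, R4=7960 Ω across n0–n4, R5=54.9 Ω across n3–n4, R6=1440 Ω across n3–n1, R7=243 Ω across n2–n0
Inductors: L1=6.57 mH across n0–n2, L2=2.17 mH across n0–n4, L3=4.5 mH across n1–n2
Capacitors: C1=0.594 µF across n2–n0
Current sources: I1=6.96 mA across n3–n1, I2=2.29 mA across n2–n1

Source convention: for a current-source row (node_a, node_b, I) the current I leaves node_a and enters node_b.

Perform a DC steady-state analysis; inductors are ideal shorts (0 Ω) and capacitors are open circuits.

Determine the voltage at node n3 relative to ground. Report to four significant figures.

Element admittances at DC:
  Y(R1) = 0.002066 S between n3,n2
  L1: short n0↔n2 (DC inductor)
  Y(C1) = 0.000 S between n2,n0
  Y(R2) = 0.001462 S between n1,n3
  L2: short n0↔n4 (DC inductor)
  Y(R3) = 0.3521 S between n1,n2
  Y(R4) = 0.0001256 S between n0,n4
  I1: injects 0.00696 A into n1 (from n3)
  L3: short n1↔n2 (DC inductor)
  Y(R5) = 0.01821 S between n3,n4
  Y(R6) = 0.0006944 S between n3,n1
  Y(R7) = 0.004115 S between n2,n0
  I2: injects 0.00229 A into n1 (from n2)
Assemble and solve the 7×7 MNA system:
  V(n1)=0.000  V(n2)=0.000  V(n3)=-0.3102  V(n4)=0.000
  i(L1)=-0.005650  i(L2)=0.005650  i(L3)=0.008581

-0.3102 V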